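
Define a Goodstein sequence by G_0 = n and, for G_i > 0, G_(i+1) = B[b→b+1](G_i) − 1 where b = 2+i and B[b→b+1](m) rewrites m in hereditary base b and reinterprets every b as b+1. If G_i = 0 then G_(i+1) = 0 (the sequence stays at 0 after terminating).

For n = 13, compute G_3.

16092

i=0: 13 = 2^(2 + 1) + 2^2 + 1 (b=2); 2→3: 3^(3 + 1) + 3^3 + 1 = 109; 109−1 = 108
i=1: 108 = 3^(3 + 1) + 3^3 (b=3); 3→4: 4^(4 + 1) + 4^4 = 1280; 1280−1 = 1279
i=2: 1279 = 4^(4 + 1) + 3·4^3 + 3·4^2 + 3·4 + 3 (b=4); 4→5: 5^(5 + 1) + 3·5^3 + 3·5^2 + 3·5 + 3 = 16093; 16093−1 = 16092
i=3: 16092 = 5^(5 + 1) + 3·5^3 + 3·5^2 + 3·5 + 2 (b=5); 5→6: 6^(6 + 1) + 3·6^3 + 3·6^2 + 3·6 + 2 = 280712; 280712−1 = 280711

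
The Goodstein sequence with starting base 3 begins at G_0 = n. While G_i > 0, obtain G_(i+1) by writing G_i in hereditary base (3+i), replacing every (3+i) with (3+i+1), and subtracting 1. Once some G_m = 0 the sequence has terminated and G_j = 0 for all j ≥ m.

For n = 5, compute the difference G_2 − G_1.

[0] 5 ≡ 3 + 2 (base 3). Lift 4: 6. −1: 5.
[1] 5 ≡ 4 + 1 (base 4). Lift 5: 6. −1: 5.

0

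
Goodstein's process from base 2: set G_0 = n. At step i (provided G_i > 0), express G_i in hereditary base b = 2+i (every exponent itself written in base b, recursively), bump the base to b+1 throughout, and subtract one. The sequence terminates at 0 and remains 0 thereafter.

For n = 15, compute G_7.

3524450280

i=0: 15 = 2^(2 + 1) + 2^2 + 2 + 1 (b=2); 2→3: 3^(3 + 1) + 3^3 + 3 + 1 = 112; 112−1 = 111
i=1: 111 = 3^(3 + 1) + 3^3 + 3 (b=3); 3→4: 4^(4 + 1) + 4^4 + 4 = 1284; 1284−1 = 1283
i=2: 1283 = 4^(4 + 1) + 4^4 + 3 (b=4); 4→5: 5^(5 + 1) + 5^5 + 3 = 18753; 18753−1 = 18752
i=3: 18752 = 5^(5 + 1) + 5^5 + 2 (b=5); 5→6: 6^(6 + 1) + 6^6 + 2 = 326594; 326594−1 = 326593
i=4: 326593 = 6^(6 + 1) + 6^6 + 1 (b=6); 6→7: 7^(7 + 1) + 7^7 + 1 = 6588345; 6588345−1 = 6588344
i=5: 6588344 = 7^(7 + 1) + 7^7 (b=7); 7→8: 8^(8 + 1) + 8^8 = 150994944; 150994944−1 = 150994943
i=6: 150994943 = 8^(8 + 1) + 7·8^7 + 7·8^6 + 7·8^5 + 7·8^4 + 7·8^3 + 7·8^2 + 7·8 + 7 (b=8); 8→9: 9^(9 + 1) + 7·9^7 + 7·9^6 + 7·9^5 + 7·9^4 + 7·9^3 + 7·9^2 + 7·9 + 7 = 3524450281; 3524450281−1 = 3524450280
i=7: 3524450280 = 9^(9 + 1) + 7·9^7 + 7·9^6 + 7·9^5 + 7·9^4 + 7·9^3 + 7·9^2 + 7·9 + 6 (b=9); 9→10: 10^(10 + 1) + 7·10^7 + 7·10^6 + 7·10^5 + 7·10^4 + 7·10^3 + 7·10^2 + 7·10 + 6 = 100077777776; 100077777776−1 = 100077777775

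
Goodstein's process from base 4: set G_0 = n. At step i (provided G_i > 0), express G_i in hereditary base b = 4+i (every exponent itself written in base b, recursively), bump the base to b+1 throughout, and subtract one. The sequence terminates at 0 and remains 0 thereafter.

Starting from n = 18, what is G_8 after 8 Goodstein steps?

18 —HB4→ 4^2 + 2 —bump→ 5^2 + 2 = 27 —(−1)→ 26
26 —HB5→ 5^2 + 1 —bump→ 6^2 + 1 = 37 —(−1)→ 36
36 —HB6→ 6^2 —bump→ 7^2 = 49 —(−1)→ 48
48 —HB7→ 6·7 + 6 —bump→ 6·8 + 6 = 54 —(−1)→ 53
53 —HB8→ 6·8 + 5 —bump→ 6·9 + 5 = 59 —(−1)→ 58
58 —HB9→ 6·9 + 4 —bump→ 6·10 + 4 = 64 —(−1)→ 63
63 —HB10→ 6·10 + 3 —bump→ 6·11 + 3 = 69 —(−1)→ 68
68 —HB11→ 6·11 + 2 —bump→ 6·12 + 2 = 74 —(−1)→ 73
73 —HB12→ 6·12 + 1 —bump→ 6·13 + 1 = 79 —(−1)→ 78

73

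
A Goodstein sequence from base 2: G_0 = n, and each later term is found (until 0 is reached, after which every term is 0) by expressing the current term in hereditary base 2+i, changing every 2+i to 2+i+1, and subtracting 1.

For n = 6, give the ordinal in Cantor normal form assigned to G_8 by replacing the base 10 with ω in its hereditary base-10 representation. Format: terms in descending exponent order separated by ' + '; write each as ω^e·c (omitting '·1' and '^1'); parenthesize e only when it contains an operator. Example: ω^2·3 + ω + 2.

ω^5·5 + ω^4·5 + ω^3·5 + ω^2·5 + ω·5 + 1

base 2: 6 = 2^2 + 2; at 3: 3^3 + 3 = 30; next = 29
base 3: 29 = 3^3 + 2; at 4: 4^4 + 2 = 258; next = 257
base 4: 257 = 4^4 + 1; at 5: 5^5 + 1 = 3126; next = 3125
base 5: 3125 = 5^5; at 6: 6^6 = 46656; next = 46655
base 6: 46655 = 5·6^5 + 5·6^4 + 5·6^3 + 5·6^2 + 5·6 + 5; at 7: 5·7^5 + 5·7^4 + 5·7^3 + 5·7^2 + 5·7 + 5 = 98040; next = 98039
base 7: 98039 = 5·7^5 + 5·7^4 + 5·7^3 + 5·7^2 + 5·7 + 4; at 8: 5·8^5 + 5·8^4 + 5·8^3 + 5·8^2 + 5·8 + 4 = 187244; next = 187243
base 8: 187243 = 5·8^5 + 5·8^4 + 5·8^3 + 5·8^2 + 5·8 + 3; at 9: 5·9^5 + 5·9^4 + 5·9^3 + 5·9^2 + 5·9 + 3 = 332148; next = 332147
base 9: 332147 = 5·9^5 + 5·9^4 + 5·9^3 + 5·9^2 + 5·9 + 2; at 10: 5·10^5 + 5·10^4 + 5·10^3 + 5·10^2 + 5·10 + 2 = 555552; next = 555551
base 10: 555551 = 5·10^5 + 5·10^4 + 5·10^3 + 5·10^2 + 5·10 + 1; at 11: 5·11^5 + 5·11^4 + 5·11^3 + 5·11^2 + 5·11 + 1 = 885776; next = 885775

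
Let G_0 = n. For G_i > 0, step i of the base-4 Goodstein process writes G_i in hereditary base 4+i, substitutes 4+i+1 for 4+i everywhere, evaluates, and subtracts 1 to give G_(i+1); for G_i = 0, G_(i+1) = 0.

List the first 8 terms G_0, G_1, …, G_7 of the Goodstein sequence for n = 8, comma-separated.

8, 9, 9, 9, 9, 9, 9, 8

[0] 8 ≡ 2·4 (base 4). Lift 5: 10. −1: 9.
[1] 9 ≡ 5 + 4 (base 5). Lift 6: 10. −1: 9.
[2] 9 ≡ 6 + 3 (base 6). Lift 7: 10. −1: 9.
[3] 9 ≡ 7 + 2 (base 7). Lift 8: 10. −1: 9.
[4] 9 ≡ 8 + 1 (base 8). Lift 9: 10. −1: 9.
[5] 9 ≡ 9 (base 9). Lift 10: 10. −1: 9.
[6] 9 ≡ 9 (base 10). Lift 11: 9. −1: 8.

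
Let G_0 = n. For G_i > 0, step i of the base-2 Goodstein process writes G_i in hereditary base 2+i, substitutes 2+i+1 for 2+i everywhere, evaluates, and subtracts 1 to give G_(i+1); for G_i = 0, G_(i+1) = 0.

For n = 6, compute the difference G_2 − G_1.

228

6 —HB2→ 2^2 + 2 —bump→ 3^3 + 3 = 30 —(−1)→ 29
29 —HB3→ 3^3 + 2 —bump→ 4^4 + 2 = 258 —(−1)→ 257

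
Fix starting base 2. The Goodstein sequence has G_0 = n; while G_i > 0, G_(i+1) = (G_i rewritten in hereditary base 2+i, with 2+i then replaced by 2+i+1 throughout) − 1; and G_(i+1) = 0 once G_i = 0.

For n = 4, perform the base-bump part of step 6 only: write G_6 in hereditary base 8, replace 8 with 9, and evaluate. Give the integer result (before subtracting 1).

step 0: 4 = 2^2; sub 3 for 2: 3^3; = 27; G_1 = 27−1 = 26
step 1: 26 = 2·3^2 + 2·3 + 2; sub 4 for 3: 2·4^2 + 2·4 + 2; = 42; G_2 = 42−1 = 41
step 2: 41 = 2·4^2 + 2·4 + 1; sub 5 for 4: 2·5^2 + 2·5 + 1; = 61; G_3 = 61−1 = 60
step 3: 60 = 2·5^2 + 2·5; sub 6 for 5: 2·6^2 + 2·6; = 84; G_4 = 84−1 = 83
step 4: 83 = 2·6^2 + 6 + 5; sub 7 for 6: 2·7^2 + 7 + 5; = 110; G_5 = 110−1 = 109
step 5: 109 = 2·7^2 + 7 + 4; sub 8 for 7: 2·8^2 + 8 + 4; = 140; G_6 = 140−1 = 139
step 6: 139 = 2·8^2 + 8 + 3; sub 9 for 8: 2·9^2 + 9 + 3; = 174; G_7 = 174−1 = 173

174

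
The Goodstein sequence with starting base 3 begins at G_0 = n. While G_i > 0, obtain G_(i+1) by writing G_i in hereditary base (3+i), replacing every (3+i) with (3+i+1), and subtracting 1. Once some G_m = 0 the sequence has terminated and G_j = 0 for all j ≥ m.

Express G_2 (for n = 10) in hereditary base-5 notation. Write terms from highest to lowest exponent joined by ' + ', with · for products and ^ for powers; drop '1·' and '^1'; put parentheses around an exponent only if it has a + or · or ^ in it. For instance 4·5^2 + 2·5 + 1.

4·5 + 4

[0] 10 ≡ 3^2 + 1 (base 3). Lift 4: 17. −1: 16.
[1] 16 ≡ 4^2 (base 4). Lift 5: 25. −1: 24.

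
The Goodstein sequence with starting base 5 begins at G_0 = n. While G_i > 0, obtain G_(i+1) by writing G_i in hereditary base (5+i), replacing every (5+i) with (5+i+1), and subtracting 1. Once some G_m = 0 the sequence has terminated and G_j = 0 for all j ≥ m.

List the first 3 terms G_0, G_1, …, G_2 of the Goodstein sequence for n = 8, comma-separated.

8 —HB5→ 5 + 3 —bump→ 6 + 3 = 9 —(−1)→ 8
8 —HB6→ 6 + 2 —bump→ 7 + 2 = 9 —(−1)→ 8

8, 8, 8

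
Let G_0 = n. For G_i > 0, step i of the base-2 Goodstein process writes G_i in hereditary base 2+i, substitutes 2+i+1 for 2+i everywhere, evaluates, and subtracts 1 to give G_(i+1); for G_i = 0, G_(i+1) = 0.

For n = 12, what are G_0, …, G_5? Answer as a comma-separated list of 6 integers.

G_0 = 12. HB_2(12) = 2^(2 + 1) + 2^2. Bump = 108. G_1 = 107.
G_1 = 107. HB_3(107) = 3^(3 + 1) + 2·3^2 + 2·3 + 2. Bump = 1066. G_2 = 1065.
G_2 = 1065. HB_4(1065) = 4^(4 + 1) + 2·4^2 + 2·4 + 1. Bump = 15686. G_3 = 15685.
G_3 = 15685. HB_5(15685) = 5^(5 + 1) + 2·5^2 + 2·5. Bump = 280020. G_4 = 280019.
G_4 = 280019. HB_6(280019) = 6^(6 + 1) + 2·6^2 + 6 + 5. Bump = 5764911. G_5 = 5764910.

12, 107, 1065, 15685, 280019, 5764910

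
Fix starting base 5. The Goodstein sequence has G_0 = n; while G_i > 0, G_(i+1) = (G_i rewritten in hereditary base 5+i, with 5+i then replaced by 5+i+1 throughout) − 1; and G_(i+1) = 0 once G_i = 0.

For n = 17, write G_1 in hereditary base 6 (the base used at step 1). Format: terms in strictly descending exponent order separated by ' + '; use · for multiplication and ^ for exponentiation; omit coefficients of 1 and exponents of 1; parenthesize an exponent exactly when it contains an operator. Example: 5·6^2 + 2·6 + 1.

3·6 + 1

(0) 17|_5 = 3·5 + 2 ↦ 3·6 + 2|_6 = 20 ⇒ 19
(1) 19|_6 = 3·6 + 1 ↦ 3·7 + 1|_7 = 22 ⇒ 21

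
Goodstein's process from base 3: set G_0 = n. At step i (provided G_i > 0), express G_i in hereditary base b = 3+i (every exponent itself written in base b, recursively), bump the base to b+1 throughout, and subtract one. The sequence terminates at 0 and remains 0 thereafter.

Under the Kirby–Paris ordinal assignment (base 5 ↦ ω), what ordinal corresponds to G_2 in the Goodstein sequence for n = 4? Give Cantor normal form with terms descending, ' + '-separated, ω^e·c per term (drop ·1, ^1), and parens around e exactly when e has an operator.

[0] 4 ≡ 3 + 1 (base 3). Lift 4: 5. −1: 4.
[1] 4 ≡ 4 (base 4). Lift 5: 5. −1: 4.
[2] 4 ≡ 4 (base 5). Lift 6: 4. −1: 3.

4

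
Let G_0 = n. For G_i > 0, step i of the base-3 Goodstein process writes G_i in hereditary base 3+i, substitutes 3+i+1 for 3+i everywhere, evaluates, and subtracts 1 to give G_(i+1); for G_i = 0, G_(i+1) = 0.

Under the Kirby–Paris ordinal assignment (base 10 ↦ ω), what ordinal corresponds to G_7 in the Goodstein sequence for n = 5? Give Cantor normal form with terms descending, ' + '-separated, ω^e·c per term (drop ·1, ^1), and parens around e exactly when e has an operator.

1

i=0: 5 = 3 + 2 (b=3); 3→4: 4 + 2 = 6; 6−1 = 5
i=1: 5 = 4 + 1 (b=4); 4→5: 5 + 1 = 6; 6−1 = 5
i=2: 5 = 5 (b=5); 5→6: 6 = 6; 6−1 = 5
i=3: 5 = 5 (b=6); 6→7: 5 = 5; 5−1 = 4
i=4: 4 = 4 (b=7); 7→8: 4 = 4; 4−1 = 3
i=5: 3 = 3 (b=8); 8→9: 3 = 3; 3−1 = 2
i=6: 2 = 2 (b=9); 9→10: 2 = 2; 2−1 = 1
i=7: 1 = 1 (b=10); 10→11: 1 = 1; 1−1 = 0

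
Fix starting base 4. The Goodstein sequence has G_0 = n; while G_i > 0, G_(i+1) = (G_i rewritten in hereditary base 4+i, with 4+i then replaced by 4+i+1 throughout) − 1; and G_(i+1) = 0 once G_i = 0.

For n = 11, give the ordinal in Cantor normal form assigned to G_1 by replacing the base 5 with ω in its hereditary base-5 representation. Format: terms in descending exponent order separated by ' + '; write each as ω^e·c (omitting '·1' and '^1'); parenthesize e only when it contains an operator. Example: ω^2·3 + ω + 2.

ω·2 + 2

base 4: 11 = 2·4 + 3; at 5: 2·5 + 3 = 13; next = 12
base 5: 12 = 2·5 + 2; at 6: 2·6 + 2 = 14; next = 13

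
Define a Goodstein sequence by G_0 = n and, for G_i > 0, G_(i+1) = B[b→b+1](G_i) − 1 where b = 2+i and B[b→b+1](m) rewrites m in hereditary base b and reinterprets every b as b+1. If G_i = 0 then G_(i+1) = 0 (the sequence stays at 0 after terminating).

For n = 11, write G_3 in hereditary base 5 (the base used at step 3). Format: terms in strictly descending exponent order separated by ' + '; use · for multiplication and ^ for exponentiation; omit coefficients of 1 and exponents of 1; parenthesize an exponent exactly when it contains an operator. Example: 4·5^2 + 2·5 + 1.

base 2: 11 = 2^(2 + 1) + 2 + 1; at 3: 3^(3 + 1) + 3 + 1 = 85; next = 84
base 3: 84 = 3^(3 + 1) + 3; at 4: 4^(4 + 1) + 4 = 1028; next = 1027
base 4: 1027 = 4^(4 + 1) + 3; at 5: 5^(5 + 1) + 3 = 15628; next = 15627
base 5: 15627 = 5^(5 + 1) + 2; at 6: 6^(6 + 1) + 2 = 279938; next = 279937

5^(5 + 1) + 2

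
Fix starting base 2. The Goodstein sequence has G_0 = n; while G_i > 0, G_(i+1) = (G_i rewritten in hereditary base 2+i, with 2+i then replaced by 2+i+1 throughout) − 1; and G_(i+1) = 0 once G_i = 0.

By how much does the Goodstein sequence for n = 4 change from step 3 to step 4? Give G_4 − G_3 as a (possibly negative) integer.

23

[0] 4 ≡ 2^2 (base 2). Lift 3: 27. −1: 26.
[1] 26 ≡ 2·3^2 + 2·3 + 2 (base 3). Lift 4: 42. −1: 41.
[2] 41 ≡ 2·4^2 + 2·4 + 1 (base 4). Lift 5: 61. −1: 60.
[3] 60 ≡ 2·5^2 + 2·5 (base 5). Lift 6: 84. −1: 83.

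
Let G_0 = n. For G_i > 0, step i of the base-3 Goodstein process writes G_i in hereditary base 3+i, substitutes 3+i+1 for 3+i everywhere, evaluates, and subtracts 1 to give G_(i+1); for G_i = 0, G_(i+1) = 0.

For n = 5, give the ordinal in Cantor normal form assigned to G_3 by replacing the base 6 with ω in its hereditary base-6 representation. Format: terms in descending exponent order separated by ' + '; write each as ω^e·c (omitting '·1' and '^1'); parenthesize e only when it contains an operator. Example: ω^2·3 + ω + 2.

(0) 5|_3 = 3 + 2 ↦ 4 + 2|_4 = 6 ⇒ 5
(1) 5|_4 = 4 + 1 ↦ 5 + 1|_5 = 6 ⇒ 5
(2) 5|_5 = 5 ↦ 6|_6 = 6 ⇒ 5

5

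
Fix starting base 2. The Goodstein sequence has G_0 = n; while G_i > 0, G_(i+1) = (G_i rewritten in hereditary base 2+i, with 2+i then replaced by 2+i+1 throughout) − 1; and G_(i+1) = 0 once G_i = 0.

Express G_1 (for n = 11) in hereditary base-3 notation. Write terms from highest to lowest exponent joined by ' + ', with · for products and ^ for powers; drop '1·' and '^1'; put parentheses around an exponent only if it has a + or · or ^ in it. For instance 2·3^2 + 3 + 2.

[0] 11 ≡ 2^(2 + 1) + 2 + 1 (base 2). Lift 3: 85. −1: 84.
[1] 84 ≡ 3^(3 + 1) + 3 (base 3). Lift 4: 1028. −1: 1027.

3^(3 + 1) + 3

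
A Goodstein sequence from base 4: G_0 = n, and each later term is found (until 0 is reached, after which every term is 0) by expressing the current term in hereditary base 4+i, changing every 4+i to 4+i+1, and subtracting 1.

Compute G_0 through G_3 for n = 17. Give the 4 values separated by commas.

17, 25, 35, 39

G_0 = 17. HB_4(17) = 4^2 + 1. Bump = 26. G_1 = 25.
G_1 = 25. HB_5(25) = 5^2. Bump = 36. G_2 = 35.
G_2 = 35. HB_6(35) = 5·6 + 5. Bump = 40. G_3 = 39.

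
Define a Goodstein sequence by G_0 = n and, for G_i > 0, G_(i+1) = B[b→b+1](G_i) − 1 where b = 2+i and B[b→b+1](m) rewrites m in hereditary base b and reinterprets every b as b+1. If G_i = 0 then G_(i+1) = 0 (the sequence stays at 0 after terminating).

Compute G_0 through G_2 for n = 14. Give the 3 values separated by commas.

14, 110, 1281

step 0: 14 = 2^(2 + 1) + 2^2 + 2; sub 3 for 2: 3^(3 + 1) + 3^3 + 3; = 111; G_1 = 111−1 = 110
step 1: 110 = 3^(3 + 1) + 3^3 + 2; sub 4 for 3: 4^(4 + 1) + 4^4 + 2; = 1282; G_2 = 1282−1 = 1281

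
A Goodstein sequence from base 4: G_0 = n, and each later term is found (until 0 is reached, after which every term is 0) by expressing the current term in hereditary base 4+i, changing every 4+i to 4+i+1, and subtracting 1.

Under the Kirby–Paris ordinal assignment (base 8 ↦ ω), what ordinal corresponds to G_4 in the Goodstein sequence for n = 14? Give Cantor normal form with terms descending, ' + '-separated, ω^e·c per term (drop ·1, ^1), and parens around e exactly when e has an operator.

i=0: 14 = 3·4 + 2 (b=4); 4→5: 3·5 + 2 = 17; 17−1 = 16
i=1: 16 = 3·5 + 1 (b=5); 5→6: 3·6 + 1 = 19; 19−1 = 18
i=2: 18 = 3·6 (b=6); 6→7: 3·7 = 21; 21−1 = 20
i=3: 20 = 2·7 + 6 (b=7); 7→8: 2·8 + 6 = 22; 22−1 = 21
i=4: 21 = 2·8 + 5 (b=8); 8→9: 2·9 + 5 = 23; 23−1 = 22

ω·2 + 5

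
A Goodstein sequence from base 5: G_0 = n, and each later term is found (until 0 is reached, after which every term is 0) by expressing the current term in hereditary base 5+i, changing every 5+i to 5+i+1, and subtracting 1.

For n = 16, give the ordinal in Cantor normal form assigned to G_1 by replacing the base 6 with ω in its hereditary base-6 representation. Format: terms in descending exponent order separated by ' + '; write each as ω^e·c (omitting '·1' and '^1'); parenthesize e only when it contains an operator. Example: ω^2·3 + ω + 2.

base 5: 16 = 3·5 + 1; at 6: 3·6 + 1 = 19; next = 18
base 6: 18 = 3·6; at 7: 3·7 = 21; next = 20

ω·3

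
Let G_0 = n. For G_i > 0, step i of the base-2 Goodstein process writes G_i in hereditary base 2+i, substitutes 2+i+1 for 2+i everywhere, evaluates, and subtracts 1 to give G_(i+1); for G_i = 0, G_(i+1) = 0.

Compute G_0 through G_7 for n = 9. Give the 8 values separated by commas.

9, 81, 1023, 9842, 140743, 2471826, 50333399, 1162263921

base 2: 9 = 2^(2 + 1) + 1; at 3: 3^(3 + 1) + 1 = 82; next = 81
base 3: 81 = 3^(3 + 1); at 4: 4^(4 + 1) = 1024; next = 1023
base 4: 1023 = 3·4^4 + 3·4^3 + 3·4^2 + 3·4 + 3; at 5: 3·5^5 + 3·5^3 + 3·5^2 + 3·5 + 3 = 9843; next = 9842
base 5: 9842 = 3·5^5 + 3·5^3 + 3·5^2 + 3·5 + 2; at 6: 3·6^6 + 3·6^3 + 3·6^2 + 3·6 + 2 = 140744; next = 140743
base 6: 140743 = 3·6^6 + 3·6^3 + 3·6^2 + 3·6 + 1; at 7: 3·7^7 + 3·7^3 + 3·7^2 + 3·7 + 1 = 2471827; next = 2471826
base 7: 2471826 = 3·7^7 + 3·7^3 + 3·7^2 + 3·7; at 8: 3·8^8 + 3·8^3 + 3·8^2 + 3·8 = 50333400; next = 50333399
base 8: 50333399 = 3·8^8 + 3·8^3 + 3·8^2 + 2·8 + 7; at 9: 3·9^9 + 3·9^3 + 3·9^2 + 2·9 + 7 = 1162263922; next = 1162263921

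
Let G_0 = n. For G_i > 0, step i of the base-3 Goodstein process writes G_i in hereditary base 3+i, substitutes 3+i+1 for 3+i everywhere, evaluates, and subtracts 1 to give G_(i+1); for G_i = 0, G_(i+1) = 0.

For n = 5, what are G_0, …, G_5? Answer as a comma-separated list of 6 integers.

i=0: 5 = 3 + 2 (b=3); 3→4: 4 + 2 = 6; 6−1 = 5
i=1: 5 = 4 + 1 (b=4); 4→5: 5 + 1 = 6; 6−1 = 5
i=2: 5 = 5 (b=5); 5→6: 6 = 6; 6−1 = 5
i=3: 5 = 5 (b=6); 6→7: 5 = 5; 5−1 = 4
i=4: 4 = 4 (b=7); 7→8: 4 = 4; 4−1 = 3

5, 5, 5, 5, 4, 3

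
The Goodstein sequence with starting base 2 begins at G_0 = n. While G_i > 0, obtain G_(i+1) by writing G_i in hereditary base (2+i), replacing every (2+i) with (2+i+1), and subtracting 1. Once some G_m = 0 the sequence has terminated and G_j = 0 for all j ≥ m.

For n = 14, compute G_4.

[0] 14 ≡ 2^(2 + 1) + 2^2 + 2 (base 2). Lift 3: 111. −1: 110.
[1] 110 ≡ 3^(3 + 1) + 3^3 + 2 (base 3). Lift 4: 1282. −1: 1281.
[2] 1281 ≡ 4^(4 + 1) + 4^4 + 1 (base 4). Lift 5: 18751. −1: 18750.
[3] 18750 ≡ 5^(5 + 1) + 5^5 (base 5). Lift 6: 326592. −1: 326591.
[4] 326591 ≡ 6^(6 + 1) + 5·6^5 + 5·6^4 + 5·6^3 + 5·6^2 + 5·6 + 5 (base 6). Lift 7: 5862841. −1: 5862840.

326591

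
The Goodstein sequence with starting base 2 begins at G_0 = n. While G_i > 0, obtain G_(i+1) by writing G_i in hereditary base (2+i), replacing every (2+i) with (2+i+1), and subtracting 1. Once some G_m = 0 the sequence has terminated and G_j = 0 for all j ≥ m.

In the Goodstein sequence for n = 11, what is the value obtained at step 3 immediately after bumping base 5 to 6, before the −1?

279938

G_0=11  [base 2] 2^(2 + 1) + 2 + 1  →[2↦3]→  3^(3 + 1) + 3 + 1 = 85  −1 ⇒ G_1=84
G_1=84  [base 3] 3^(3 + 1) + 3  →[3↦4]→  4^(4 + 1) + 4 = 1028  −1 ⇒ G_2=1027
G_2=1027  [base 4] 4^(4 + 1) + 3  →[4↦5]→  5^(5 + 1) + 3 = 15628  −1 ⇒ G_3=15627
G_3=15627  [base 5] 5^(5 + 1) + 2  →[5↦6]→  6^(6 + 1) + 2 = 279938  −1 ⇒ G_4=279937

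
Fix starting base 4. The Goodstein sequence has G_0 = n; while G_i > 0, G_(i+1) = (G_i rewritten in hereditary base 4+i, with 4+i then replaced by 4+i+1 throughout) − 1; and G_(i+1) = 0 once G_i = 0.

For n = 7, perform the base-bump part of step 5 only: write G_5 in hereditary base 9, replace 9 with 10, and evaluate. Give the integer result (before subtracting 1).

6

step 0: 7 = 4 + 3; sub 5 for 4: 5 + 3; = 8; G_1 = 8−1 = 7
step 1: 7 = 5 + 2; sub 6 for 5: 6 + 2; = 8; G_2 = 8−1 = 7
step 2: 7 = 6 + 1; sub 7 for 6: 7 + 1; = 8; G_3 = 8−1 = 7
step 3: 7 = 7; sub 8 for 7: 8; = 8; G_4 = 8−1 = 7
step 4: 7 = 7; sub 9 for 8: 7; = 7; G_5 = 7−1 = 6
step 5: 6 = 6; sub 10 for 9: 6; = 6; G_6 = 6−1 = 5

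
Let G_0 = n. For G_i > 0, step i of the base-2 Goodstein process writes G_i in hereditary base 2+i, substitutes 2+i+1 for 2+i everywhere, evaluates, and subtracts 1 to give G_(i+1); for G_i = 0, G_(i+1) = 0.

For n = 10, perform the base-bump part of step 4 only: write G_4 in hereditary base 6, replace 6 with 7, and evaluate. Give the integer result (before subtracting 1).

G_0 = 10. HB_2(10) = 2^(2 + 1) + 2. Bump = 84. G_1 = 83.
G_1 = 83. HB_3(83) = 3^(3 + 1) + 2. Bump = 1026. G_2 = 1025.
G_2 = 1025. HB_4(1025) = 4^(4 + 1) + 1. Bump = 15626. G_3 = 15625.
G_3 = 15625. HB_5(15625) = 5^(5 + 1). Bump = 279936. G_4 = 279935.
G_4 = 279935. HB_6(279935) = 5·6^6 + 5·6^5 + 5·6^4 + 5·6^3 + 5·6^2 + 5·6 + 5. Bump = 4215755. G_5 = 4215754.

4215755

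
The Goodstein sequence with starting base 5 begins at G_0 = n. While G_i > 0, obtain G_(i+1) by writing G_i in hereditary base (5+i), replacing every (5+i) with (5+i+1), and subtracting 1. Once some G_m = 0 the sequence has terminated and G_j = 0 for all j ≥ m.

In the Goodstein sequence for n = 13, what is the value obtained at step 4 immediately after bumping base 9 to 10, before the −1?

base 5: 13 = 2·5 + 3; at 6: 2·6 + 3 = 15; next = 14
base 6: 14 = 2·6 + 2; at 7: 2·7 + 2 = 16; next = 15
base 7: 15 = 2·7 + 1; at 8: 2·8 + 1 = 17; next = 16
base 8: 16 = 2·8; at 9: 2·9 = 18; next = 17
base 9: 17 = 9 + 8; at 10: 10 + 8 = 18; next = 17

18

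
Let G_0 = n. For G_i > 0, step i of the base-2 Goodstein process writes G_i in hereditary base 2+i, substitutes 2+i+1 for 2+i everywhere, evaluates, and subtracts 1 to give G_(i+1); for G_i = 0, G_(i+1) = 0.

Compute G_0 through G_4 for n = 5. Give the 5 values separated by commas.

G_0 = 5. HB_2(5) = 2^2 + 1. Bump = 28. G_1 = 27.
G_1 = 27. HB_3(27) = 3^3. Bump = 256. G_2 = 255.
G_2 = 255. HB_4(255) = 3·4^3 + 3·4^2 + 3·4 + 3. Bump = 468. G_3 = 467.
G_3 = 467. HB_5(467) = 3·5^3 + 3·5^2 + 3·5 + 2. Bump = 776. G_4 = 775.

5, 27, 255, 467, 775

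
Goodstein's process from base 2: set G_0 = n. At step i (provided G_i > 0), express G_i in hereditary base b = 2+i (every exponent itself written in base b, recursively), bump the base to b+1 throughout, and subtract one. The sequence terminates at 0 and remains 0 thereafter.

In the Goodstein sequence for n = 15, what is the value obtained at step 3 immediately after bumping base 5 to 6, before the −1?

step 0: 15 = 2^(2 + 1) + 2^2 + 2 + 1; sub 3 for 2: 3^(3 + 1) + 3^3 + 3 + 1; = 112; G_1 = 112−1 = 111
step 1: 111 = 3^(3 + 1) + 3^3 + 3; sub 4 for 3: 4^(4 + 1) + 4^4 + 4; = 1284; G_2 = 1284−1 = 1283
step 2: 1283 = 4^(4 + 1) + 4^4 + 3; sub 5 for 4: 5^(5 + 1) + 5^5 + 3; = 18753; G_3 = 18753−1 = 18752
step 3: 18752 = 5^(5 + 1) + 5^5 + 2; sub 6 for 5: 6^(6 + 1) + 6^6 + 2; = 326594; G_4 = 326594−1 = 326593

326594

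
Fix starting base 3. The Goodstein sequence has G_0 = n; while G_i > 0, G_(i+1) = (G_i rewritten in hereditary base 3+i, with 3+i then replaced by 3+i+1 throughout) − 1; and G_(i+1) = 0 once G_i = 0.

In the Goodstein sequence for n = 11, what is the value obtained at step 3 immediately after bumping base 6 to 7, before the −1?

40

step 0: 11 = 3^2 + 2; sub 4 for 3: 4^2 + 2; = 18; G_1 = 18−1 = 17
step 1: 17 = 4^2 + 1; sub 5 for 4: 5^2 + 1; = 26; G_2 = 26−1 = 25
step 2: 25 = 5^2; sub 6 for 5: 6^2; = 36; G_3 = 36−1 = 35
step 3: 35 = 5·6 + 5; sub 7 for 6: 5·7 + 5; = 40; G_4 = 40−1 = 39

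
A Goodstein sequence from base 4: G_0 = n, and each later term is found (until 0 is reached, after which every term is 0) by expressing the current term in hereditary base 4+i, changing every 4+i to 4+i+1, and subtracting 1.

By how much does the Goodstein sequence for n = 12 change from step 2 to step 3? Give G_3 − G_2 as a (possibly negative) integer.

G_0=12  [base 4] 3·4  →[4↦5]→  3·5 = 15  −1 ⇒ G_1=14
G_1=14  [base 5] 2·5 + 4  →[5↦6]→  2·6 + 4 = 16  −1 ⇒ G_2=15
G_2=15  [base 6] 2·6 + 3  →[6↦7]→  2·7 + 3 = 17  −1 ⇒ G_3=16

1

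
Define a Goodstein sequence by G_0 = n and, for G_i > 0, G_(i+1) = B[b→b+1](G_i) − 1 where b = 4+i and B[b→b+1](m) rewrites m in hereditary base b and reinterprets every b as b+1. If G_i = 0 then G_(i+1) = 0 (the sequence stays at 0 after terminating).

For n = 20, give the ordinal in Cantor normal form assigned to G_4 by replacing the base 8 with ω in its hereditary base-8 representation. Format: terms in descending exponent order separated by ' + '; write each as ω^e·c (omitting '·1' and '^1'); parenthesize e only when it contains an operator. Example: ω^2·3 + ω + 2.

step 0: 20 = 4^2 + 4; sub 5 for 4: 5^2 + 5; = 30; G_1 = 30−1 = 29
step 1: 29 = 5^2 + 4; sub 6 for 5: 6^2 + 4; = 40; G_2 = 40−1 = 39
step 2: 39 = 6^2 + 3; sub 7 for 6: 7^2 + 3; = 52; G_3 = 52−1 = 51
step 3: 51 = 7^2 + 2; sub 8 for 7: 8^2 + 2; = 66; G_4 = 66−1 = 65
step 4: 65 = 8^2 + 1; sub 9 for 8: 9^2 + 1; = 82; G_5 = 82−1 = 81

ω^2 + 1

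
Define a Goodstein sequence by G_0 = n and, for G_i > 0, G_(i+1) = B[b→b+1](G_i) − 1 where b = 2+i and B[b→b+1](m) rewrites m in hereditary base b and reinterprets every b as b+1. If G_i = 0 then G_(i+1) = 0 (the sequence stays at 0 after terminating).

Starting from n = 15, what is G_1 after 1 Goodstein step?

111

G_0 = 15. HB_2(15) = 2^(2 + 1) + 2^2 + 2 + 1. Bump = 112. G_1 = 111.
G_1 = 111. HB_3(111) = 3^(3 + 1) + 3^3 + 3. Bump = 1284. G_2 = 1283.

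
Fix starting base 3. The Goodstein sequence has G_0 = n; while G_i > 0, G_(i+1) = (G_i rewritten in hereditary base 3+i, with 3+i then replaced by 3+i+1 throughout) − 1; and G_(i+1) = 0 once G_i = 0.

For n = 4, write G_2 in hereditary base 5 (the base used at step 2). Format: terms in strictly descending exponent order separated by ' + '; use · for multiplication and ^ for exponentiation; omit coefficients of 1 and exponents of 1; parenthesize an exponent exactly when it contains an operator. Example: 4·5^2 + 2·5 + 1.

G_0 = 4. HB_3(4) = 3 + 1. Bump = 5. G_1 = 4.
G_1 = 4. HB_4(4) = 4. Bump = 5. G_2 = 4.

4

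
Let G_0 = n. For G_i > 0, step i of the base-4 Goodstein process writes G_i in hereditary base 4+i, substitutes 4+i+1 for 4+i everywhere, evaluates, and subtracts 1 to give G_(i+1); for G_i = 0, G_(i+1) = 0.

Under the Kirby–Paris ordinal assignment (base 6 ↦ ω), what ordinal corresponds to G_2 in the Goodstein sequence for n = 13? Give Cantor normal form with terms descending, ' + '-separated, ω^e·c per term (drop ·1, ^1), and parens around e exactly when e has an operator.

13 —HB4→ 3·4 + 1 —bump→ 3·5 + 1 = 16 —(−1)→ 15
15 —HB5→ 3·5 —bump→ 3·6 = 18 —(−1)→ 17

ω·2 + 5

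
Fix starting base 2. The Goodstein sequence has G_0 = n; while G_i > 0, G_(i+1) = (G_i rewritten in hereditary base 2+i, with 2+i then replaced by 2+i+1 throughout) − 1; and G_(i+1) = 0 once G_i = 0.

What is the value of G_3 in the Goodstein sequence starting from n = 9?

(0) 9|_2 = 2^(2 + 1) + 1 ↦ 3^(3 + 1) + 1|_3 = 82 ⇒ 81
(1) 81|_3 = 3^(3 + 1) ↦ 4^(4 + 1)|_4 = 1024 ⇒ 1023
(2) 1023|_4 = 3·4^4 + 3·4^3 + 3·4^2 + 3·4 + 3 ↦ 3·5^5 + 3·5^3 + 3·5^2 + 3·5 + 3|_5 = 9843 ⇒ 9842
(3) 9842|_5 = 3·5^5 + 3·5^3 + 3·5^2 + 3·5 + 2 ↦ 3·6^6 + 3·6^3 + 3·6^2 + 3·6 + 2|_6 = 140744 ⇒ 140743

9842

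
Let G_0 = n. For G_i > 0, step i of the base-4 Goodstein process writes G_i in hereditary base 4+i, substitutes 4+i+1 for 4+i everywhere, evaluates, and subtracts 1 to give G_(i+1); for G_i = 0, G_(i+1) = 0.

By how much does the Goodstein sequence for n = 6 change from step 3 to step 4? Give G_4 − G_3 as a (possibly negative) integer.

-1

base 4: 6 = 4 + 2; at 5: 5 + 2 = 7; next = 6
base 5: 6 = 5 + 1; at 6: 6 + 1 = 7; next = 6
base 6: 6 = 6; at 7: 7 = 7; next = 6
base 7: 6 = 6; at 8: 6 = 6; next = 5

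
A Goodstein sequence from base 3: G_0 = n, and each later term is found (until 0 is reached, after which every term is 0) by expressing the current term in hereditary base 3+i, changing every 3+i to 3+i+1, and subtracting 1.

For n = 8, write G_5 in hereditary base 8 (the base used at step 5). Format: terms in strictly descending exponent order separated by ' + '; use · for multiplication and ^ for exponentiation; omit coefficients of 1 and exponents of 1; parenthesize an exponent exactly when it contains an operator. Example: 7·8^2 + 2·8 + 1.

(0) 8|_3 = 2·3 + 2 ↦ 2·4 + 2|_4 = 10 ⇒ 9
(1) 9|_4 = 2·4 + 1 ↦ 2·5 + 1|_5 = 11 ⇒ 10
(2) 10|_5 = 2·5 ↦ 2·6|_6 = 12 ⇒ 11
(3) 11|_6 = 6 + 5 ↦ 7 + 5|_7 = 12 ⇒ 11
(4) 11|_7 = 7 + 4 ↦ 8 + 4|_8 = 12 ⇒ 11
(5) 11|_8 = 8 + 3 ↦ 9 + 3|_9 = 12 ⇒ 11

8 + 3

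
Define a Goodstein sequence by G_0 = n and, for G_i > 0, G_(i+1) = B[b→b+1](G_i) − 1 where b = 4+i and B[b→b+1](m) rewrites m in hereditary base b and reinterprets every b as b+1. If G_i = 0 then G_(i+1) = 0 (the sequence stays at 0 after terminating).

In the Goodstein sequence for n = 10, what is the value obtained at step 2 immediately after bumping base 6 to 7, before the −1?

base 4: 10 = 2·4 + 2; at 5: 2·5 + 2 = 12; next = 11
base 5: 11 = 2·5 + 1; at 6: 2·6 + 1 = 13; next = 12
base 6: 12 = 2·6; at 7: 2·7 = 14; next = 13

14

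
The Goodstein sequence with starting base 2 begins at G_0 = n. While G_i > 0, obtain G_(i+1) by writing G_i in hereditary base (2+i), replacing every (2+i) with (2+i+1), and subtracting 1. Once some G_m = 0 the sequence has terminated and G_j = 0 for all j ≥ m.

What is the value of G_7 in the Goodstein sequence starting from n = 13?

step 0: 13 = 2^(2 + 1) + 2^2 + 1; sub 3 for 2: 3^(3 + 1) + 3^3 + 1; = 109; G_1 = 109−1 = 108
step 1: 108 = 3^(3 + 1) + 3^3; sub 4 for 3: 4^(4 + 1) + 4^4; = 1280; G_2 = 1280−1 = 1279
step 2: 1279 = 4^(4 + 1) + 3·4^3 + 3·4^2 + 3·4 + 3; sub 5 for 4: 5^(5 + 1) + 3·5^3 + 3·5^2 + 3·5 + 3; = 16093; G_3 = 16093−1 = 16092
step 3: 16092 = 5^(5 + 1) + 3·5^3 + 3·5^2 + 3·5 + 2; sub 6 for 5: 6^(6 + 1) + 3·6^3 + 3·6^2 + 3·6 + 2; = 280712; G_4 = 280712−1 = 280711
step 4: 280711 = 6^(6 + 1) + 3·6^3 + 3·6^2 + 3·6 + 1; sub 7 for 6: 7^(7 + 1) + 3·7^3 + 3·7^2 + 3·7 + 1; = 5765999; G_5 = 5765999−1 = 5765998
step 5: 5765998 = 7^(7 + 1) + 3·7^3 + 3·7^2 + 3·7; sub 8 for 7: 8^(8 + 1) + 3·8^3 + 3·8^2 + 3·8; = 134219480; G_6 = 134219480−1 = 134219479
step 6: 134219479 = 8^(8 + 1) + 3·8^3 + 3·8^2 + 2·8 + 7; sub 9 for 8: 9^(9 + 1) + 3·9^3 + 3·9^2 + 2·9 + 7; = 3486786856; G_7 = 3486786856−1 = 3486786855
step 7: 3486786855 = 9^(9 + 1) + 3·9^3 + 3·9^2 + 2·9 + 6; sub 10 for 9: 10^(10 + 1) + 3·10^3 + 3·10^2 + 2·10 + 6; = 100000003326; G_8 = 100000003326−1 = 100000003325

3486786855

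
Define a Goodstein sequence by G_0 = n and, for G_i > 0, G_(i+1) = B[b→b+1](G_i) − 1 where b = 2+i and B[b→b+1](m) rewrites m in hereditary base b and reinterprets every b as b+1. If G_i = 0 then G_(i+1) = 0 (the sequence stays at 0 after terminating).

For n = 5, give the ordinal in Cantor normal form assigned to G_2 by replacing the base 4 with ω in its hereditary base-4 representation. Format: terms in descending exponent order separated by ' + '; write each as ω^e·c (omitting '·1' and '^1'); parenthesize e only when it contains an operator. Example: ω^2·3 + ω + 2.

ω^3·3 + ω^2·3 + ω·3 + 3

(0) 5|_2 = 2^2 + 1 ↦ 3^3 + 1|_3 = 28 ⇒ 27
(1) 27|_3 = 3^3 ↦ 4^4|_4 = 256 ⇒ 255
(2) 255|_4 = 3·4^3 + 3·4^2 + 3·4 + 3 ↦ 3·5^3 + 3·5^2 + 3·5 + 3|_5 = 468 ⇒ 467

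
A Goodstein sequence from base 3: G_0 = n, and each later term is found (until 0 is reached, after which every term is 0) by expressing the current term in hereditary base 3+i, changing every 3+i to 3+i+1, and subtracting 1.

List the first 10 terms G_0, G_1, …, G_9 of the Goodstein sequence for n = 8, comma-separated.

8, 9, 10, 11, 11, 11, 11, 11, 11, 11

G_0 = 8. HB_3(8) = 2·3 + 2. Bump = 10. G_1 = 9.
G_1 = 9. HB_4(9) = 2·4 + 1. Bump = 11. G_2 = 10.
G_2 = 10. HB_5(10) = 2·5. Bump = 12. G_3 = 11.
G_3 = 11. HB_6(11) = 6 + 5. Bump = 12. G_4 = 11.
G_4 = 11. HB_7(11) = 7 + 4. Bump = 12. G_5 = 11.
G_5 = 11. HB_8(11) = 8 + 3. Bump = 12. G_6 = 11.
G_6 = 11. HB_9(11) = 9 + 2. Bump = 12. G_7 = 11.
G_7 = 11. HB_10(11) = 10 + 1. Bump = 12. G_8 = 11.
G_8 = 11. HB_11(11) = 11. Bump = 12. G_9 = 11.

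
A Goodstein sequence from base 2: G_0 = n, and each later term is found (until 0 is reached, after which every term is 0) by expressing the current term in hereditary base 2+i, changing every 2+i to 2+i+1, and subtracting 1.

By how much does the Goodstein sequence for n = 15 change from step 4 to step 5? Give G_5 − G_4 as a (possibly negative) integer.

G_0 = 15. HB_2(15) = 2^(2 + 1) + 2^2 + 2 + 1. Bump = 112. G_1 = 111.
G_1 = 111. HB_3(111) = 3^(3 + 1) + 3^3 + 3. Bump = 1284. G_2 = 1283.
G_2 = 1283. HB_4(1283) = 4^(4 + 1) + 4^4 + 3. Bump = 18753. G_3 = 18752.
G_3 = 18752. HB_5(18752) = 5^(5 + 1) + 5^5 + 2. Bump = 326594. G_4 = 326593.
G_4 = 326593. HB_6(326593) = 6^(6 + 1) + 6^6 + 1. Bump = 6588345. G_5 = 6588344.

6261751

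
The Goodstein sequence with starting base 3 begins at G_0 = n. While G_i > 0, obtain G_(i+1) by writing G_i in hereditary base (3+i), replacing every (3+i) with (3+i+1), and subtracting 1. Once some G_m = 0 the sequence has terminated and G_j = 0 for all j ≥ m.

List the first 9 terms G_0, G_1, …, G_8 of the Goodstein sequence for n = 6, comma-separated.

6 —HB3→ 2·3 —bump→ 2·4 = 8 —(−1)→ 7
7 —HB4→ 4 + 3 —bump→ 5 + 3 = 8 —(−1)→ 7
7 —HB5→ 5 + 2 —bump→ 6 + 2 = 8 —(−1)→ 7
7 —HB6→ 6 + 1 —bump→ 7 + 1 = 8 —(−1)→ 7
7 —HB7→ 7 —bump→ 8 = 8 —(−1)→ 7
7 —HB8→ 7 —bump→ 7 = 7 —(−1)→ 6
6 —HB9→ 6 —bump→ 6 = 6 —(−1)→ 5
5 —HB10→ 5 —bump→ 5 = 5 —(−1)→ 4

6, 7, 7, 7, 7, 7, 6, 5, 4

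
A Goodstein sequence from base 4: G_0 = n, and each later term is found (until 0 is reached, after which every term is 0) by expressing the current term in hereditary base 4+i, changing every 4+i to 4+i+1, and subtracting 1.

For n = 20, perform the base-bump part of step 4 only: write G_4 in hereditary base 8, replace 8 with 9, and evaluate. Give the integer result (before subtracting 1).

82

[0] 20 ≡ 4^2 + 4 (base 4). Lift 5: 30. −1: 29.
[1] 29 ≡ 5^2 + 4 (base 5). Lift 6: 40. −1: 39.
[2] 39 ≡ 6^2 + 3 (base 6). Lift 7: 52. −1: 51.
[3] 51 ≡ 7^2 + 2 (base 7). Lift 8: 66. −1: 65.
[4] 65 ≡ 8^2 + 1 (base 8). Lift 9: 82. −1: 81.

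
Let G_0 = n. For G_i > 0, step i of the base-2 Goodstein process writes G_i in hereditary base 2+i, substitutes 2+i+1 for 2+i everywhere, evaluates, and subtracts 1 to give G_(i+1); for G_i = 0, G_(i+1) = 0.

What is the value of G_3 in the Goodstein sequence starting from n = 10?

15625

(0) 10|_2 = 2^(2 + 1) + 2 ↦ 3^(3 + 1) + 3|_3 = 84 ⇒ 83
(1) 83|_3 = 3^(3 + 1) + 2 ↦ 4^(4 + 1) + 2|_4 = 1026 ⇒ 1025
(2) 1025|_4 = 4^(4 + 1) + 1 ↦ 5^(5 + 1) + 1|_5 = 15626 ⇒ 15625
(3) 15625|_5 = 5^(5 + 1) ↦ 6^(6 + 1)|_6 = 279936 ⇒ 279935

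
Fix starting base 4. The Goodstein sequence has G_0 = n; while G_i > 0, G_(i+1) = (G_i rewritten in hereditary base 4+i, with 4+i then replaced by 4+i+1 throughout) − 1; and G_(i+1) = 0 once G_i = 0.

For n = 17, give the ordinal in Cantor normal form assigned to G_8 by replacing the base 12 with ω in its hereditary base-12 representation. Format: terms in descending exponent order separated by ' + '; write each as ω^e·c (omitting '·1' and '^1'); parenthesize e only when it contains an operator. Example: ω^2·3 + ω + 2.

step 0: 17 = 4^2 + 1; sub 5 for 4: 5^2 + 1; = 26; G_1 = 26−1 = 25
step 1: 25 = 5^2; sub 6 for 5: 6^2; = 36; G_2 = 36−1 = 35
step 2: 35 = 5·6 + 5; sub 7 for 6: 5·7 + 5; = 40; G_3 = 40−1 = 39
step 3: 39 = 5·7 + 4; sub 8 for 7: 5·8 + 4; = 44; G_4 = 44−1 = 43
step 4: 43 = 5·8 + 3; sub 9 for 8: 5·9 + 3; = 48; G_5 = 48−1 = 47
step 5: 47 = 5·9 + 2; sub 10 for 9: 5·10 + 2; = 52; G_6 = 52−1 = 51
step 6: 51 = 5·10 + 1; sub 11 for 10: 5·11 + 1; = 56; G_7 = 56−1 = 55
step 7: 55 = 5·11; sub 12 for 11: 5·12; = 60; G_8 = 60−1 = 59

ω·4 + 11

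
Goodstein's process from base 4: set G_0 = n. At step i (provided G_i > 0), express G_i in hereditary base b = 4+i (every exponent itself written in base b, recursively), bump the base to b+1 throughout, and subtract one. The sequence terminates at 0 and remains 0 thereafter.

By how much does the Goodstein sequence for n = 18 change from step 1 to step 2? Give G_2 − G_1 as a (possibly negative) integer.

G_0 = 18. HB_4(18) = 4^2 + 2. Bump = 27. G_1 = 26.
G_1 = 26. HB_5(26) = 5^2 + 1. Bump = 37. G_2 = 36.

10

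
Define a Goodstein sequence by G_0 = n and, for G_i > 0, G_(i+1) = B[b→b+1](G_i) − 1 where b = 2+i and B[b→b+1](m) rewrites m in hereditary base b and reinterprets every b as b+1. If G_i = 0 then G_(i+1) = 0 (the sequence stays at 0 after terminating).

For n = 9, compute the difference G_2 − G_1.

942

base 2: 9 = 2^(2 + 1) + 1; at 3: 3^(3 + 1) + 1 = 82; next = 81
base 3: 81 = 3^(3 + 1); at 4: 4^(4 + 1) = 1024; next = 1023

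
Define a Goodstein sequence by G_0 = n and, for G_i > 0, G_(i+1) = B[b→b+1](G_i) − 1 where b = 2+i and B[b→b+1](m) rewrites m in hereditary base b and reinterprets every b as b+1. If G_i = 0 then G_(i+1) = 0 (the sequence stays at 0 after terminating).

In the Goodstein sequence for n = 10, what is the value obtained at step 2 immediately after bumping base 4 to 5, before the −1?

15626

base 2: 10 = 2^(2 + 1) + 2; at 3: 3^(3 + 1) + 3 = 84; next = 83
base 3: 83 = 3^(3 + 1) + 2; at 4: 4^(4 + 1) + 2 = 1026; next = 1025
base 4: 1025 = 4^(4 + 1) + 1; at 5: 5^(5 + 1) + 1 = 15626; next = 15625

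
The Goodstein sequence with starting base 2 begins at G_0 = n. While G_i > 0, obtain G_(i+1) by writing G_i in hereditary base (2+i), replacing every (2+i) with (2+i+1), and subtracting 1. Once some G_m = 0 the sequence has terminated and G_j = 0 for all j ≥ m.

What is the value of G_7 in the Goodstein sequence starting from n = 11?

G_0=11  [base 2] 2^(2 + 1) + 2 + 1  →[2↦3]→  3^(3 + 1) + 3 + 1 = 85  −1 ⇒ G_1=84
G_1=84  [base 3] 3^(3 + 1) + 3  →[3↦4]→  4^(4 + 1) + 4 = 1028  −1 ⇒ G_2=1027
G_2=1027  [base 4] 4^(4 + 1) + 3  →[4↦5]→  5^(5 + 1) + 3 = 15628  −1 ⇒ G_3=15627
G_3=15627  [base 5] 5^(5 + 1) + 2  →[5↦6]→  6^(6 + 1) + 2 = 279938  −1 ⇒ G_4=279937
G_4=279937  [base 6] 6^(6 + 1) + 1  →[6↦7]→  7^(7 + 1) + 1 = 5764802  −1 ⇒ G_5=5764801
G_5=5764801  [base 7] 7^(7 + 1)  →[7↦8]→  8^(8 + 1) = 134217728  −1 ⇒ G_6=134217727
G_6=134217727  [base 8] 7·8^8 + 7·8^7 + 7·8^6 + 7·8^5 + 7·8^4 + 7·8^3 + 7·8^2 + 7·8 + 7  →[8↦9]→  7·9^9 + 7·9^7 + 7·9^6 + 7·9^5 + 7·9^4 + 7·9^3 + 7·9^2 + 7·9 + 7 = 2749609303  −1 ⇒ G_7=2749609302
G_7=2749609302  [base 9] 7·9^9 + 7·9^7 + 7·9^6 + 7·9^5 + 7·9^4 + 7·9^3 + 7·9^2 + 7·9 + 6  →[9↦10]→  7·10^10 + 7·10^7 + 7·10^6 + 7·10^5 + 7·10^4 + 7·10^3 + 7·10^2 + 7·10 + 6 = 70077777776  −1 ⇒ G_8=70077777775

2749609302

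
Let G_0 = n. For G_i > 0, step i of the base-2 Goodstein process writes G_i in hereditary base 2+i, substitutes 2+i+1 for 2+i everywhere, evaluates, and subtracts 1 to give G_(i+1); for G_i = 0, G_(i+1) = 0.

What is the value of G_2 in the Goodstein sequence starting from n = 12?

(0) 12|_2 = 2^(2 + 1) + 2^2 ↦ 3^(3 + 1) + 3^3|_3 = 108 ⇒ 107
(1) 107|_3 = 3^(3 + 1) + 2·3^2 + 2·3 + 2 ↦ 4^(4 + 1) + 2·4^2 + 2·4 + 2|_4 = 1066 ⇒ 1065

1065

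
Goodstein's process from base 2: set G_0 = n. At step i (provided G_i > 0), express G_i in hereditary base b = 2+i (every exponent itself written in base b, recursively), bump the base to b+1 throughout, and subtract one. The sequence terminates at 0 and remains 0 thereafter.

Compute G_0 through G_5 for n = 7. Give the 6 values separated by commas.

7, 30, 259, 3127, 46657, 823543

step 0: 7 = 2^2 + 2 + 1; sub 3 for 2: 3^3 + 3 + 1; = 31; G_1 = 31−1 = 30
step 1: 30 = 3^3 + 3; sub 4 for 3: 4^4 + 4; = 260; G_2 = 260−1 = 259
step 2: 259 = 4^4 + 3; sub 5 for 4: 5^5 + 3; = 3128; G_3 = 3128−1 = 3127
step 3: 3127 = 5^5 + 2; sub 6 for 5: 6^6 + 2; = 46658; G_4 = 46658−1 = 46657
step 4: 46657 = 6^6 + 1; sub 7 for 6: 7^7 + 1; = 823544; G_5 = 823544−1 = 823543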